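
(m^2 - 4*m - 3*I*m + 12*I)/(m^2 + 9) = (m - 4)/(m + 3*I)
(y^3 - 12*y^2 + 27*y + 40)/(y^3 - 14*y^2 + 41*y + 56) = (y - 5)/(y - 7)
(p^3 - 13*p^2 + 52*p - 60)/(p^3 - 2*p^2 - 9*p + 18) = (p^2 - 11*p + 30)/(p^2 - 9)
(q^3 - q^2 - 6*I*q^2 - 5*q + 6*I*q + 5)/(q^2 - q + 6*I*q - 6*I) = (q^2 - 6*I*q - 5)/(q + 6*I)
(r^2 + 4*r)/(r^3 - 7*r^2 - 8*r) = (r + 4)/(r^2 - 7*r - 8)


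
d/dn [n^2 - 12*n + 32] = 2*n - 12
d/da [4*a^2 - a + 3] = 8*a - 1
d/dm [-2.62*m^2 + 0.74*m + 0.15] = 0.74 - 5.24*m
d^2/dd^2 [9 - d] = 0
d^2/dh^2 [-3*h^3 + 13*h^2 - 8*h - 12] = 26 - 18*h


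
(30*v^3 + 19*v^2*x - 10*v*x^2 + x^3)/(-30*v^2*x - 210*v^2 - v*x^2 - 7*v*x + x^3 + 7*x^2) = (-5*v^2 - 4*v*x + x^2)/(5*v*x + 35*v + x^2 + 7*x)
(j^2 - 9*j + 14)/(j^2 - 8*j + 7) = (j - 2)/(j - 1)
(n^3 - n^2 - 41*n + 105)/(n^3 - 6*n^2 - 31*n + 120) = (n^2 + 2*n - 35)/(n^2 - 3*n - 40)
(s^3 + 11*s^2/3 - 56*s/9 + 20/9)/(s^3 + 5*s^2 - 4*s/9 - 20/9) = (3*s - 2)/(3*s + 2)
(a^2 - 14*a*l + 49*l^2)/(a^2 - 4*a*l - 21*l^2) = (a - 7*l)/(a + 3*l)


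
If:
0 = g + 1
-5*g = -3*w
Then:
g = -1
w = -5/3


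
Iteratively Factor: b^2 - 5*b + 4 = (b - 4)*(b - 1)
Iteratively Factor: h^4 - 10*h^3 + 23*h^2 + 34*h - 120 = (h - 3)*(h^3 - 7*h^2 + 2*h + 40) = (h - 4)*(h - 3)*(h^2 - 3*h - 10) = (h - 4)*(h - 3)*(h + 2)*(h - 5)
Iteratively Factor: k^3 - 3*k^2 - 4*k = (k)*(k^2 - 3*k - 4) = k*(k - 4)*(k + 1)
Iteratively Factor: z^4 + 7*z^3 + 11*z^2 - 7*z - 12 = (z + 3)*(z^3 + 4*z^2 - z - 4) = (z - 1)*(z + 3)*(z^2 + 5*z + 4) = (z - 1)*(z + 3)*(z + 4)*(z + 1)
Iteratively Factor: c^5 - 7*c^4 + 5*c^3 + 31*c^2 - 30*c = (c - 3)*(c^4 - 4*c^3 - 7*c^2 + 10*c) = (c - 3)*(c + 2)*(c^3 - 6*c^2 + 5*c) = c*(c - 3)*(c + 2)*(c^2 - 6*c + 5) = c*(c - 3)*(c - 1)*(c + 2)*(c - 5)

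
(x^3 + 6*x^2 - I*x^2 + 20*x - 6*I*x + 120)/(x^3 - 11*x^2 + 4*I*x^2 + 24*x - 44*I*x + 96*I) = (x^2 + x*(6 - 5*I) - 30*I)/(x^2 - 11*x + 24)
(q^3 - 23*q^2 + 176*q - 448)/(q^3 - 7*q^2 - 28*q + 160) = (q^2 - 15*q + 56)/(q^2 + q - 20)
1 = 1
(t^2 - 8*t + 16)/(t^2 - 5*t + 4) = (t - 4)/(t - 1)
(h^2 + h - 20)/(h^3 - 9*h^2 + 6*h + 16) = (h^2 + h - 20)/(h^3 - 9*h^2 + 6*h + 16)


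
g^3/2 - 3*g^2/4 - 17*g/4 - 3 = (g/2 + 1/2)*(g - 4)*(g + 3/2)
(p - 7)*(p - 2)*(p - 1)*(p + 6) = p^4 - 4*p^3 - 37*p^2 + 124*p - 84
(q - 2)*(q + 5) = q^2 + 3*q - 10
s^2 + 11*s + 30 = (s + 5)*(s + 6)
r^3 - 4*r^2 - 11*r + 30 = (r - 5)*(r - 2)*(r + 3)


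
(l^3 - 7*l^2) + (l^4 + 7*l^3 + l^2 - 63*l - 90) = l^4 + 8*l^3 - 6*l^2 - 63*l - 90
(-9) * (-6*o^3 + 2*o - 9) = 54*o^3 - 18*o + 81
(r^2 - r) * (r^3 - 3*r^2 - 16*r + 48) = r^5 - 4*r^4 - 13*r^3 + 64*r^2 - 48*r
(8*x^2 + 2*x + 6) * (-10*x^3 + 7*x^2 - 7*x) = -80*x^5 + 36*x^4 - 102*x^3 + 28*x^2 - 42*x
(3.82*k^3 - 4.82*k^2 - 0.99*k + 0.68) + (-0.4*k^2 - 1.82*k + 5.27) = 3.82*k^3 - 5.22*k^2 - 2.81*k + 5.95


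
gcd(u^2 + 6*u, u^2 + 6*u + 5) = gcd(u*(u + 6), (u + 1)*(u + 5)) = 1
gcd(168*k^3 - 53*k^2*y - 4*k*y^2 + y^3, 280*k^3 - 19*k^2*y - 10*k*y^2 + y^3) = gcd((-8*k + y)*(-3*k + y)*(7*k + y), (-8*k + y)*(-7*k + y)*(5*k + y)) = -8*k + y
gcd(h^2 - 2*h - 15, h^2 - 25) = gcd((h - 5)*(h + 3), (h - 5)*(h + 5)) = h - 5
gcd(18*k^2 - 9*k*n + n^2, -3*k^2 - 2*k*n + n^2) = 3*k - n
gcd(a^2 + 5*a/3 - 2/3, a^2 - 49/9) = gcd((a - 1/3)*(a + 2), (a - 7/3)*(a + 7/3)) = 1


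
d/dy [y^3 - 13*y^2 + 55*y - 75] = 3*y^2 - 26*y + 55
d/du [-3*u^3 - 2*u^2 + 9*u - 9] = -9*u^2 - 4*u + 9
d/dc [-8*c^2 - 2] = -16*c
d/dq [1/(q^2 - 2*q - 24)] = 2*(1 - q)/(-q^2 + 2*q + 24)^2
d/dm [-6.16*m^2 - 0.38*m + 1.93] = -12.32*m - 0.38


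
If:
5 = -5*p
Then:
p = -1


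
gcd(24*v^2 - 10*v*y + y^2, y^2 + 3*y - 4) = 1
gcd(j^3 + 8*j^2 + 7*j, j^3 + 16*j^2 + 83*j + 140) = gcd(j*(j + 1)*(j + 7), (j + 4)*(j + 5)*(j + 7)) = j + 7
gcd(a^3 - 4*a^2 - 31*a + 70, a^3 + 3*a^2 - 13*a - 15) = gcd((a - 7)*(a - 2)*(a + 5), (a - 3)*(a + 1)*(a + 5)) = a + 5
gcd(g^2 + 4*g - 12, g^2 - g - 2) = g - 2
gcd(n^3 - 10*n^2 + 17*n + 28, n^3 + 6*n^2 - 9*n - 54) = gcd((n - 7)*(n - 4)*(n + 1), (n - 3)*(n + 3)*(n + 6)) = 1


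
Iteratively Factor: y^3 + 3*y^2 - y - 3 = (y + 3)*(y^2 - 1) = (y - 1)*(y + 3)*(y + 1)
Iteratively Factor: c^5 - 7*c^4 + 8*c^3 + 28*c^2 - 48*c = (c + 2)*(c^4 - 9*c^3 + 26*c^2 - 24*c) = (c - 3)*(c + 2)*(c^3 - 6*c^2 + 8*c) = c*(c - 3)*(c + 2)*(c^2 - 6*c + 8) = c*(c - 4)*(c - 3)*(c + 2)*(c - 2)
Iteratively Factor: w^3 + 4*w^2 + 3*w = (w + 3)*(w^2 + w) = w*(w + 3)*(w + 1)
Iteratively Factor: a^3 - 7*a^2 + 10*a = (a)*(a^2 - 7*a + 10) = a*(a - 2)*(a - 5)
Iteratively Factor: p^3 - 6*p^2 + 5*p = (p)*(p^2 - 6*p + 5) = p*(p - 1)*(p - 5)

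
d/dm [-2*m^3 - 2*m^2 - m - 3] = -6*m^2 - 4*m - 1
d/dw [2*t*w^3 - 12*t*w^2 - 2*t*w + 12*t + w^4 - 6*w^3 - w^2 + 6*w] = 6*t*w^2 - 24*t*w - 2*t + 4*w^3 - 18*w^2 - 2*w + 6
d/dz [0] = 0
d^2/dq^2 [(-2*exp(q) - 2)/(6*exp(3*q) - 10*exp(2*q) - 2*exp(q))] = (-36*exp(5*q) - 36*exp(4*q) + 128*exp(3*q) - 89*exp(2*q) - 15*exp(q) - 1)*exp(-q)/(27*exp(6*q) - 135*exp(5*q) + 198*exp(4*q) - 35*exp(3*q) - 66*exp(2*q) - 15*exp(q) - 1)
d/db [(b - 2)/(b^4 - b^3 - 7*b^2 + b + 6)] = (b^4 - b^3 - 7*b^2 + b - (b - 2)*(4*b^3 - 3*b^2 - 14*b + 1) + 6)/(b^4 - b^3 - 7*b^2 + b + 6)^2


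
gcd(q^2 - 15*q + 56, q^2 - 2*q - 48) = q - 8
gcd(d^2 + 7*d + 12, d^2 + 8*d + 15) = d + 3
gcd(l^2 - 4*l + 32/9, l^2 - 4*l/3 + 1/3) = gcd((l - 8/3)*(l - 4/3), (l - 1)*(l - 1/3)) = 1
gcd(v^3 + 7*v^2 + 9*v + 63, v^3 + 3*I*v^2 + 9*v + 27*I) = v^2 + 9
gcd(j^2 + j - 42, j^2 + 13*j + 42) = j + 7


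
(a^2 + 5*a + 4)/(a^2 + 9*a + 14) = (a^2 + 5*a + 4)/(a^2 + 9*a + 14)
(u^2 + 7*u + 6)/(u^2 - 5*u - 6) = (u + 6)/(u - 6)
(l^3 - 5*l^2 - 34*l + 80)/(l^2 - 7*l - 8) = (l^2 + 3*l - 10)/(l + 1)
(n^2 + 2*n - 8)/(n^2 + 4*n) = (n - 2)/n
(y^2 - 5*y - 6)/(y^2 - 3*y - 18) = (y + 1)/(y + 3)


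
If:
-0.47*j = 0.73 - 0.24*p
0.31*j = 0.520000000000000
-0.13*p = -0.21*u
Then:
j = 1.68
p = 6.33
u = 3.92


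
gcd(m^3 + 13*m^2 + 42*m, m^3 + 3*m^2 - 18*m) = m^2 + 6*m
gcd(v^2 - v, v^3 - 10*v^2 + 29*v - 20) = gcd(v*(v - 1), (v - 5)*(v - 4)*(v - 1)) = v - 1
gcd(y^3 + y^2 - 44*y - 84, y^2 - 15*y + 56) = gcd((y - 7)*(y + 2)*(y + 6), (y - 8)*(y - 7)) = y - 7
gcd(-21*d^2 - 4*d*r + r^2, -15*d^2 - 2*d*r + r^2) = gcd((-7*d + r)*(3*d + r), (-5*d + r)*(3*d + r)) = 3*d + r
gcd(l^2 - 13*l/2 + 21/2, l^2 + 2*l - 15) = l - 3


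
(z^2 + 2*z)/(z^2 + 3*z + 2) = z/(z + 1)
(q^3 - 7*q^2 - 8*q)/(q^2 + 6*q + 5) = q*(q - 8)/(q + 5)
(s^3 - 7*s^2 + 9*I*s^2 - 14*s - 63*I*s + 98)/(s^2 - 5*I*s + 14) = (s^2 + 7*s*(-1 + I) - 49*I)/(s - 7*I)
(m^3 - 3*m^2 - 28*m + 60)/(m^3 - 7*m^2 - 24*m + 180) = (m - 2)/(m - 6)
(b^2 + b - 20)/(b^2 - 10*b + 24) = (b + 5)/(b - 6)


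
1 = 1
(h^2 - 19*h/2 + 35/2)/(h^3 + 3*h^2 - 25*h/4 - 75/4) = 2*(h - 7)/(2*h^2 + 11*h + 15)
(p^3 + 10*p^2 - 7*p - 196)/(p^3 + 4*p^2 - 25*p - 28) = (p + 7)/(p + 1)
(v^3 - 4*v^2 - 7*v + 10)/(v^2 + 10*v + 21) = (v^3 - 4*v^2 - 7*v + 10)/(v^2 + 10*v + 21)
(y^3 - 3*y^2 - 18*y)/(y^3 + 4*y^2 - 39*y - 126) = y/(y + 7)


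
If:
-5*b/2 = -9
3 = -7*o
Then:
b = 18/5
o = -3/7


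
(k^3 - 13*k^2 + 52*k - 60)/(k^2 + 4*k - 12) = (k^2 - 11*k + 30)/(k + 6)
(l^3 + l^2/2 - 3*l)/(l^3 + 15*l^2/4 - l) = 2*(2*l^2 + l - 6)/(4*l^2 + 15*l - 4)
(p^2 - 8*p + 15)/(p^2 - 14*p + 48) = (p^2 - 8*p + 15)/(p^2 - 14*p + 48)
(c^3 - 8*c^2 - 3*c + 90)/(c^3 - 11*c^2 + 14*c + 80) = (c^2 - 3*c - 18)/(c^2 - 6*c - 16)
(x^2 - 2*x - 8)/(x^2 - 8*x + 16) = (x + 2)/(x - 4)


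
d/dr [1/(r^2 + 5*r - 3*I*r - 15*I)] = (-2*r - 5 + 3*I)/(r^2 + 5*r - 3*I*r - 15*I)^2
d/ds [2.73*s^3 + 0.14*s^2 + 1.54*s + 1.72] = 8.19*s^2 + 0.28*s + 1.54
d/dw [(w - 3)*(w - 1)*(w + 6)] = 3*w^2 + 4*w - 21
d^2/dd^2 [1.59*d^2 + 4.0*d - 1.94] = 3.18000000000000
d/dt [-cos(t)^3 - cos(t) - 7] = (3*cos(t)^2 + 1)*sin(t)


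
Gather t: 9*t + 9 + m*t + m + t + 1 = m + t*(m + 10) + 10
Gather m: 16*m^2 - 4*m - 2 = 16*m^2 - 4*m - 2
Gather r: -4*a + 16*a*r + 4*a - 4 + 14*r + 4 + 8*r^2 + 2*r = 8*r^2 + r*(16*a + 16)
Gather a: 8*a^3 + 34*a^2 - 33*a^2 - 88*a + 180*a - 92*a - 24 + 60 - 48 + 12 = 8*a^3 + a^2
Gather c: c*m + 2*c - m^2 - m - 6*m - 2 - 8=c*(m + 2) - m^2 - 7*m - 10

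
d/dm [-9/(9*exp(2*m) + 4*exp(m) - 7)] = (162*exp(m) + 36)*exp(m)/(9*exp(2*m) + 4*exp(m) - 7)^2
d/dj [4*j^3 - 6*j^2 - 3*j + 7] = 12*j^2 - 12*j - 3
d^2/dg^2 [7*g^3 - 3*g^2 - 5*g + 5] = 42*g - 6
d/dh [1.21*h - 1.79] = 1.21000000000000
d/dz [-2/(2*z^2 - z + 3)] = 2*(4*z - 1)/(2*z^2 - z + 3)^2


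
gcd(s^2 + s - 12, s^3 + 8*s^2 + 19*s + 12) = s + 4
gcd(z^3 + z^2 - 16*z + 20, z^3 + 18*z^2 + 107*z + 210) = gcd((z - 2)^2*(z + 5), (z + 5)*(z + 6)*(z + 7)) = z + 5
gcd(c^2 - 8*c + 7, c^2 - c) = c - 1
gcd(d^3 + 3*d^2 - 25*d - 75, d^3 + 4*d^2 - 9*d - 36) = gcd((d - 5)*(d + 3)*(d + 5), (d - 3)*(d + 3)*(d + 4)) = d + 3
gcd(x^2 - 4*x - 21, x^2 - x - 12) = x + 3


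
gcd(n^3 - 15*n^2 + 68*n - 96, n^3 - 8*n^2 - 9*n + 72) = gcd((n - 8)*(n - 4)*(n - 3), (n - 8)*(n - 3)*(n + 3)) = n^2 - 11*n + 24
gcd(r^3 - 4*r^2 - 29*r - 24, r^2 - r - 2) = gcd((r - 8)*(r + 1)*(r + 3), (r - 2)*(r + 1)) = r + 1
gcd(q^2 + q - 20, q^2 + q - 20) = q^2 + q - 20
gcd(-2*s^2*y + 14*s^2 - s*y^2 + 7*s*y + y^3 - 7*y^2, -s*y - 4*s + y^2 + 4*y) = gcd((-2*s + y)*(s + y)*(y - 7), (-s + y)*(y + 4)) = 1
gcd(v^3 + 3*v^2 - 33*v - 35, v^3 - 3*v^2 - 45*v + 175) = v^2 + 2*v - 35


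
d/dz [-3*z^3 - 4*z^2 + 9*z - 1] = -9*z^2 - 8*z + 9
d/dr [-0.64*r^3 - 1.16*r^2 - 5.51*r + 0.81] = -1.92*r^2 - 2.32*r - 5.51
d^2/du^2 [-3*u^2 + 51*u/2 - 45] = -6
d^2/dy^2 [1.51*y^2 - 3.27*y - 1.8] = 3.02000000000000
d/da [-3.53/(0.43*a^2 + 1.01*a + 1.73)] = (3.0358*a + 3.5653)/(0.43*a^2 + 1.01*a + 1.73)^2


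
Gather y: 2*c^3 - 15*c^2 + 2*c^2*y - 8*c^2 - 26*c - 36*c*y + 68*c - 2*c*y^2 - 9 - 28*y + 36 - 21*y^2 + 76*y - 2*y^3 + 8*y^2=2*c^3 - 23*c^2 + 42*c - 2*y^3 + y^2*(-2*c - 13) + y*(2*c^2 - 36*c + 48) + 27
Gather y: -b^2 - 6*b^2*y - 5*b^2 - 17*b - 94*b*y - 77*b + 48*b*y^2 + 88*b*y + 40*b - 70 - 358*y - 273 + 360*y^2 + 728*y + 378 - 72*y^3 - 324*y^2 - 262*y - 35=-6*b^2 - 54*b - 72*y^3 + y^2*(48*b + 36) + y*(-6*b^2 - 6*b + 108)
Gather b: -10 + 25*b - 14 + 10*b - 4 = 35*b - 28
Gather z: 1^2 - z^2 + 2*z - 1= -z^2 + 2*z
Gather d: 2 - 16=-14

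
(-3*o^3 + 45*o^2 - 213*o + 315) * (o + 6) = -3*o^4 + 27*o^3 + 57*o^2 - 963*o + 1890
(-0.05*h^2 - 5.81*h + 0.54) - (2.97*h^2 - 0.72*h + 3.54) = -3.02*h^2 - 5.09*h - 3.0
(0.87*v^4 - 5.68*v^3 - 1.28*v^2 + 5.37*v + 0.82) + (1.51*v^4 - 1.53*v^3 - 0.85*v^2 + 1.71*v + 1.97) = 2.38*v^4 - 7.21*v^3 - 2.13*v^2 + 7.08*v + 2.79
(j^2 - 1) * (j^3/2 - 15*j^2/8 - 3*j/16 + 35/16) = j^5/2 - 15*j^4/8 - 11*j^3/16 + 65*j^2/16 + 3*j/16 - 35/16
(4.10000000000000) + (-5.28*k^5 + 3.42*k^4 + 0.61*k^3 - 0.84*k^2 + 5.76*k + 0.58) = -5.28*k^5 + 3.42*k^4 + 0.61*k^3 - 0.84*k^2 + 5.76*k + 4.68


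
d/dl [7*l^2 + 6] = 14*l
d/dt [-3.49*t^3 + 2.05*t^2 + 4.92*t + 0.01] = -10.47*t^2 + 4.1*t + 4.92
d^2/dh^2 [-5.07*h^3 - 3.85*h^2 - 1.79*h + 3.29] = -30.42*h - 7.7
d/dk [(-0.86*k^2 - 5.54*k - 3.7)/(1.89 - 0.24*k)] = (0.2064*k^2 - 3.2508*k - 11.3586)/(0.0576*k^2 - 0.9072*k + 3.5721)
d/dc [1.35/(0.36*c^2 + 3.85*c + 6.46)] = (-0.972*c - 5.1975)/(0.36*c^2 + 3.85*c + 6.46)^2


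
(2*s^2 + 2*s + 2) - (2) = 2*s^2 + 2*s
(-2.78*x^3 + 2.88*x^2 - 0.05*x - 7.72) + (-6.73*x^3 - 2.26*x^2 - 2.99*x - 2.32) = -9.51*x^3 + 0.62*x^2 - 3.04*x - 10.04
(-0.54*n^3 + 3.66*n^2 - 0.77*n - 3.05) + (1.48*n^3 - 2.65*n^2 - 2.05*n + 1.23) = 0.94*n^3 + 1.01*n^2 - 2.82*n - 1.82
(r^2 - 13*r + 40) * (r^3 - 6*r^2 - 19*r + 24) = r^5 - 19*r^4 + 99*r^3 + 31*r^2 - 1072*r + 960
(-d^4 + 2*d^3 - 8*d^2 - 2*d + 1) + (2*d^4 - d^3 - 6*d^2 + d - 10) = d^4 + d^3 - 14*d^2 - d - 9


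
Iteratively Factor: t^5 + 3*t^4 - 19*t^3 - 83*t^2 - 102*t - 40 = (t + 1)*(t^4 + 2*t^3 - 21*t^2 - 62*t - 40) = (t - 5)*(t + 1)*(t^3 + 7*t^2 + 14*t + 8) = (t - 5)*(t + 1)*(t + 4)*(t^2 + 3*t + 2) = (t - 5)*(t + 1)*(t + 2)*(t + 4)*(t + 1)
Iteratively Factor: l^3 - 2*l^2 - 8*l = (l + 2)*(l^2 - 4*l) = l*(l + 2)*(l - 4)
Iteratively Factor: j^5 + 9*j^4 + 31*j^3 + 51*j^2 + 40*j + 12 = (j + 1)*(j^4 + 8*j^3 + 23*j^2 + 28*j + 12) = (j + 1)^2*(j^3 + 7*j^2 + 16*j + 12) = (j + 1)^2*(j + 2)*(j^2 + 5*j + 6) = (j + 1)^2*(j + 2)*(j + 3)*(j + 2)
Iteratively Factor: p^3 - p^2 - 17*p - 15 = (p + 1)*(p^2 - 2*p - 15) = (p - 5)*(p + 1)*(p + 3)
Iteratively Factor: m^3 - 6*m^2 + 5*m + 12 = (m - 3)*(m^2 - 3*m - 4) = (m - 4)*(m - 3)*(m + 1)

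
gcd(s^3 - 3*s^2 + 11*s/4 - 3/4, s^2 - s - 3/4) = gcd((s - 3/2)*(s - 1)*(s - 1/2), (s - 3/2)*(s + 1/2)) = s - 3/2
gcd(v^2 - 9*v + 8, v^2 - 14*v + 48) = v - 8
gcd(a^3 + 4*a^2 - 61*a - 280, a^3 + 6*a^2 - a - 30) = a + 5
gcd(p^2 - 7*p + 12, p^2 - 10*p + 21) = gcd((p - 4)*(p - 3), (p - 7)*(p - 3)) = p - 3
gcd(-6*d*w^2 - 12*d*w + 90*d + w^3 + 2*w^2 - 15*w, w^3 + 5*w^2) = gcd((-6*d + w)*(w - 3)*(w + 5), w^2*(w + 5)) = w + 5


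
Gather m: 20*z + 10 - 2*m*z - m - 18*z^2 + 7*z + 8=m*(-2*z - 1) - 18*z^2 + 27*z + 18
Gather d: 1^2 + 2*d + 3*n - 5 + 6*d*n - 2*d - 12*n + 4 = 6*d*n - 9*n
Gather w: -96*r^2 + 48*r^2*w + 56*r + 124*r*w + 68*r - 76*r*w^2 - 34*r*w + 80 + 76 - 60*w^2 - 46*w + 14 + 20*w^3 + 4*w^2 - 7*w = -96*r^2 + 124*r + 20*w^3 + w^2*(-76*r - 56) + w*(48*r^2 + 90*r - 53) + 170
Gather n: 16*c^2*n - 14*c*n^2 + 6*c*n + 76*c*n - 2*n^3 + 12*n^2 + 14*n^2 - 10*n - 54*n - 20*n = -2*n^3 + n^2*(26 - 14*c) + n*(16*c^2 + 82*c - 84)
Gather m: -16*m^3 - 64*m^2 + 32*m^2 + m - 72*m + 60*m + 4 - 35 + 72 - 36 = -16*m^3 - 32*m^2 - 11*m + 5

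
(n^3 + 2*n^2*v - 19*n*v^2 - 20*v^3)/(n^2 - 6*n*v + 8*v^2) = (-n^2 - 6*n*v - 5*v^2)/(-n + 2*v)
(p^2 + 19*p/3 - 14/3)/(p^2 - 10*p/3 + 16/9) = 3*(p + 7)/(3*p - 8)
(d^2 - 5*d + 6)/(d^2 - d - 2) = (d - 3)/(d + 1)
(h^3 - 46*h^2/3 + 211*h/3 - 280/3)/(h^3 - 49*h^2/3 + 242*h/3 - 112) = (h - 5)/(h - 6)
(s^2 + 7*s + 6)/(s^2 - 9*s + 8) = (s^2 + 7*s + 6)/(s^2 - 9*s + 8)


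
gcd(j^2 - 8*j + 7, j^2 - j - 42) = j - 7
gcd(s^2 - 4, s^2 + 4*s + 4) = s + 2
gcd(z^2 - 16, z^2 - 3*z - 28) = z + 4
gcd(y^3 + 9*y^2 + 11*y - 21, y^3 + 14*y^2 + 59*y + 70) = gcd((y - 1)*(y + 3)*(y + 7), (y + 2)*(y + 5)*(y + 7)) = y + 7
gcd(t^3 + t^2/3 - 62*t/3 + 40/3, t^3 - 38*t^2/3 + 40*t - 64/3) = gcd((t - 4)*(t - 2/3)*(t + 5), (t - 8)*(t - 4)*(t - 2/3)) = t^2 - 14*t/3 + 8/3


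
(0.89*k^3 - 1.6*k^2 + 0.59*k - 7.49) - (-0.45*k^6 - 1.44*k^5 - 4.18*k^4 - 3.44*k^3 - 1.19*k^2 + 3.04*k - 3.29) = 0.45*k^6 + 1.44*k^5 + 4.18*k^4 + 4.33*k^3 - 0.41*k^2 - 2.45*k - 4.2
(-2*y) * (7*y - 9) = -14*y^2 + 18*y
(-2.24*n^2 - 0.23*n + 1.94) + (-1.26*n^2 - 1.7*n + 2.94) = -3.5*n^2 - 1.93*n + 4.88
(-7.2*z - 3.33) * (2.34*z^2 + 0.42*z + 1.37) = -16.848*z^3 - 10.8162*z^2 - 11.2626*z - 4.5621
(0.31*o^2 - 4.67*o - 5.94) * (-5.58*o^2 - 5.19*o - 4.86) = -1.7298*o^4 + 24.4497*o^3 + 55.8759*o^2 + 53.5248*o + 28.8684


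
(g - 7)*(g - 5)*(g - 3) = g^3 - 15*g^2 + 71*g - 105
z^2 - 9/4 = (z - 3/2)*(z + 3/2)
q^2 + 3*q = q*(q + 3)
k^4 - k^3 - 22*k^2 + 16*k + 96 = (k - 4)*(k - 3)*(k + 2)*(k + 4)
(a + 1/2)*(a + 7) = a^2 + 15*a/2 + 7/2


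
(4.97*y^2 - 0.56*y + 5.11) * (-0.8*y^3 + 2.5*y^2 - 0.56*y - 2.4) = -3.976*y^5 + 12.873*y^4 - 8.2712*y^3 + 1.1606*y^2 - 1.5176*y - 12.264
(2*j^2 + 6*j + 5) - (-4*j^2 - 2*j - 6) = 6*j^2 + 8*j + 11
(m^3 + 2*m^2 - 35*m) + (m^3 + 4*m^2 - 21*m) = 2*m^3 + 6*m^2 - 56*m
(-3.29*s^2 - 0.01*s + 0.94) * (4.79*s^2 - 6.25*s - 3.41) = -15.7591*s^4 + 20.5146*s^3 + 15.784*s^2 - 5.8409*s - 3.2054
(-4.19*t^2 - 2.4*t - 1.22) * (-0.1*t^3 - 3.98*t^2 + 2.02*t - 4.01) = 0.419*t^5 + 16.9162*t^4 + 1.2102*t^3 + 16.8095*t^2 + 7.1596*t + 4.8922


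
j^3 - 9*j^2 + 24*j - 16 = (j - 4)^2*(j - 1)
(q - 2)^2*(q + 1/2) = q^3 - 7*q^2/2 + 2*q + 2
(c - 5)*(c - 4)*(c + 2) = c^3 - 7*c^2 + 2*c + 40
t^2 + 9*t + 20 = (t + 4)*(t + 5)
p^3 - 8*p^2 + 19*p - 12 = (p - 4)*(p - 3)*(p - 1)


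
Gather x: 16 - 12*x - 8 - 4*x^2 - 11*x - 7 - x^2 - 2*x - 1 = -5*x^2 - 25*x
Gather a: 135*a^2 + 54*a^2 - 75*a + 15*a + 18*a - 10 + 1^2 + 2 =189*a^2 - 42*a - 7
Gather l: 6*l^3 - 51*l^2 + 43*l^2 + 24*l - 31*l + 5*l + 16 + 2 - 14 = 6*l^3 - 8*l^2 - 2*l + 4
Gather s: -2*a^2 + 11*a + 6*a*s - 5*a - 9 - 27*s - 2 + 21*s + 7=-2*a^2 + 6*a + s*(6*a - 6) - 4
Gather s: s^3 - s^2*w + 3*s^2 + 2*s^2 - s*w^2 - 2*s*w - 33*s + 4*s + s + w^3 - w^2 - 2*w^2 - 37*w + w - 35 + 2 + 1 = s^3 + s^2*(5 - w) + s*(-w^2 - 2*w - 28) + w^3 - 3*w^2 - 36*w - 32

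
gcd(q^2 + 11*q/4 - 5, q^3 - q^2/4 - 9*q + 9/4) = 1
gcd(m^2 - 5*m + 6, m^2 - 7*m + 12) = m - 3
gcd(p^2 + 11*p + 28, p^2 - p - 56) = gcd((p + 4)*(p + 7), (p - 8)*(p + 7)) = p + 7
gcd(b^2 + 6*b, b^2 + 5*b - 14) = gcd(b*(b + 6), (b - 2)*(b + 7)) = 1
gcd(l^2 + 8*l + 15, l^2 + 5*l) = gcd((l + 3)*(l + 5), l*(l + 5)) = l + 5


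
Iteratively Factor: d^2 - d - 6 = (d + 2)*(d - 3)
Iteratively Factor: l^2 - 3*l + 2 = (l - 1)*(l - 2)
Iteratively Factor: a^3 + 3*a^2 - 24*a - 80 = (a + 4)*(a^2 - a - 20) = (a - 5)*(a + 4)*(a + 4)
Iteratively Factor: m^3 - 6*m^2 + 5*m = (m - 5)*(m^2 - m) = (m - 5)*(m - 1)*(m)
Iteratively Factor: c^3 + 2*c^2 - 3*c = (c)*(c^2 + 2*c - 3) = c*(c - 1)*(c + 3)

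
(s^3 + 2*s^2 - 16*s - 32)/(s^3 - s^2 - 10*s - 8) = (s + 4)/(s + 1)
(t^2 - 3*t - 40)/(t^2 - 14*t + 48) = (t + 5)/(t - 6)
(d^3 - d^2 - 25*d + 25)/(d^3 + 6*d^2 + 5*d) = (d^2 - 6*d + 5)/(d*(d + 1))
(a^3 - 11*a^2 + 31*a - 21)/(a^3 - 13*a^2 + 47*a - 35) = (a - 3)/(a - 5)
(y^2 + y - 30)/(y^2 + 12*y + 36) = (y - 5)/(y + 6)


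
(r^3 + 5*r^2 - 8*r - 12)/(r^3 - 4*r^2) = (r^3 + 5*r^2 - 8*r - 12)/(r^2*(r - 4))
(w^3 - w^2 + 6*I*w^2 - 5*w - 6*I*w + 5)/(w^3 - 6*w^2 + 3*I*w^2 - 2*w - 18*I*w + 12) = (w^2 + w*(-1 + 5*I) - 5*I)/(w^2 + 2*w*(-3 + I) - 12*I)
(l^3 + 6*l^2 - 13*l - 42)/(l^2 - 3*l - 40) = (-l^3 - 6*l^2 + 13*l + 42)/(-l^2 + 3*l + 40)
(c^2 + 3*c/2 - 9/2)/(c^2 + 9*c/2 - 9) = (c + 3)/(c + 6)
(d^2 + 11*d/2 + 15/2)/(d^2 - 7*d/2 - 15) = (d + 3)/(d - 6)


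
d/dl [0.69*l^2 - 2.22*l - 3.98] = 1.38*l - 2.22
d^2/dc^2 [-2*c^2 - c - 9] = -4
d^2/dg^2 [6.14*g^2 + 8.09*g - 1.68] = 12.2800000000000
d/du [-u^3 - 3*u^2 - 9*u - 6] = -3*u^2 - 6*u - 9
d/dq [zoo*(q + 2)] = zoo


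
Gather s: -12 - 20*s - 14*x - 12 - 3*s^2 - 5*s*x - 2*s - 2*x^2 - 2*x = -3*s^2 + s*(-5*x - 22) - 2*x^2 - 16*x - 24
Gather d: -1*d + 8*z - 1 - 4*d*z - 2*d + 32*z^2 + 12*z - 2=d*(-4*z - 3) + 32*z^2 + 20*z - 3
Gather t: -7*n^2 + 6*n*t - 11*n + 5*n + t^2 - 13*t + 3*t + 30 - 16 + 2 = -7*n^2 - 6*n + t^2 + t*(6*n - 10) + 16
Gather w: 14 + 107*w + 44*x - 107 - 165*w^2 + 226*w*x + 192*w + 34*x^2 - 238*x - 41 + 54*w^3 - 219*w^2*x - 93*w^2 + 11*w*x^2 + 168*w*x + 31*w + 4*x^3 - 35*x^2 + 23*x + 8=54*w^3 + w^2*(-219*x - 258) + w*(11*x^2 + 394*x + 330) + 4*x^3 - x^2 - 171*x - 126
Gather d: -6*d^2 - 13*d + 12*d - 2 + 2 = -6*d^2 - d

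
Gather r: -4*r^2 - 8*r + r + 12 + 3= -4*r^2 - 7*r + 15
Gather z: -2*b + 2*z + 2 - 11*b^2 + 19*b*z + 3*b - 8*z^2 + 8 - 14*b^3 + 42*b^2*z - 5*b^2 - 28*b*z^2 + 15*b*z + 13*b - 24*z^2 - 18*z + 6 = -14*b^3 - 16*b^2 + 14*b + z^2*(-28*b - 32) + z*(42*b^2 + 34*b - 16) + 16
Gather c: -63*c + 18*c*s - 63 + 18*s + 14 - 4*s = c*(18*s - 63) + 14*s - 49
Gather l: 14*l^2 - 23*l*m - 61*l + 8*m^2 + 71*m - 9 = 14*l^2 + l*(-23*m - 61) + 8*m^2 + 71*m - 9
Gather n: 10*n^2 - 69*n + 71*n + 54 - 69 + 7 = 10*n^2 + 2*n - 8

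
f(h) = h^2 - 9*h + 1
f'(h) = 2*h - 9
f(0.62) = -4.20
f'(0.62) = -7.76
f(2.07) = -13.35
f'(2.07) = -4.86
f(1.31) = -9.07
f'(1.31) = -6.38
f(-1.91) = 21.84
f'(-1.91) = -12.82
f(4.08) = -19.07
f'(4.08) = -0.84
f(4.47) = -19.25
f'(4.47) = -0.06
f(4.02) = -19.02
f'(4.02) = -0.96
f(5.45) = -18.35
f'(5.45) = 1.90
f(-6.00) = 91.00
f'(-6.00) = -21.00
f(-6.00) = 91.00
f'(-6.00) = -21.00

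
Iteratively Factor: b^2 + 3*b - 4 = (b - 1)*(b + 4)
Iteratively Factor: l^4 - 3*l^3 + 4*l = (l + 1)*(l^3 - 4*l^2 + 4*l) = (l - 2)*(l + 1)*(l^2 - 2*l) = l*(l - 2)*(l + 1)*(l - 2)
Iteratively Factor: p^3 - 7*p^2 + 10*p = (p - 5)*(p^2 - 2*p) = p*(p - 5)*(p - 2)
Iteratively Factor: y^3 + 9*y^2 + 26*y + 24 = (y + 4)*(y^2 + 5*y + 6) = (y + 3)*(y + 4)*(y + 2)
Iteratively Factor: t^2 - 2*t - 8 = (t + 2)*(t - 4)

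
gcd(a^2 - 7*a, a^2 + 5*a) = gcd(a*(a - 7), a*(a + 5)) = a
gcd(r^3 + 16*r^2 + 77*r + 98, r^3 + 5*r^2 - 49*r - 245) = r + 7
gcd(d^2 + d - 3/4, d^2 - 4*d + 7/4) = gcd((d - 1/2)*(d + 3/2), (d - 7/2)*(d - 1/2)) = d - 1/2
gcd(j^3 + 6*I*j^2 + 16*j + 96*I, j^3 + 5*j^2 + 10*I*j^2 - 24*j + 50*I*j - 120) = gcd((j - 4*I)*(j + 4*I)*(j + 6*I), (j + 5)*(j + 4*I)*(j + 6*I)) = j^2 + 10*I*j - 24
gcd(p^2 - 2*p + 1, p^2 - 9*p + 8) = p - 1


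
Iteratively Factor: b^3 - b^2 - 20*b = (b - 5)*(b^2 + 4*b) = b*(b - 5)*(b + 4)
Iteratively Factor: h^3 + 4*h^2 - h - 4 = (h + 4)*(h^2 - 1) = (h + 1)*(h + 4)*(h - 1)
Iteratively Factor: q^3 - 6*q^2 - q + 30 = (q + 2)*(q^2 - 8*q + 15) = (q - 5)*(q + 2)*(q - 3)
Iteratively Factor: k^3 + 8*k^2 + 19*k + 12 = (k + 3)*(k^2 + 5*k + 4) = (k + 3)*(k + 4)*(k + 1)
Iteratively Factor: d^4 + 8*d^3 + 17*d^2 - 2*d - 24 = (d + 4)*(d^3 + 4*d^2 + d - 6) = (d + 3)*(d + 4)*(d^2 + d - 2) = (d + 2)*(d + 3)*(d + 4)*(d - 1)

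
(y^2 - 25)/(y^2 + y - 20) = (y - 5)/(y - 4)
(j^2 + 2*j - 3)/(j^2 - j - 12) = (j - 1)/(j - 4)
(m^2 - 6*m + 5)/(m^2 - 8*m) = (m^2 - 6*m + 5)/(m*(m - 8))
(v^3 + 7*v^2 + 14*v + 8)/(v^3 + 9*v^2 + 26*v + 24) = (v + 1)/(v + 3)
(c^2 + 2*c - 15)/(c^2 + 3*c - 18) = (c + 5)/(c + 6)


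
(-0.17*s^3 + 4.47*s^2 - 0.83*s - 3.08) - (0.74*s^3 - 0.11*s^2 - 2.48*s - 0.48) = -0.91*s^3 + 4.58*s^2 + 1.65*s - 2.6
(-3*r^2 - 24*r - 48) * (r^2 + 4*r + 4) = -3*r^4 - 36*r^3 - 156*r^2 - 288*r - 192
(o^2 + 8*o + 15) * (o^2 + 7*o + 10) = o^4 + 15*o^3 + 81*o^2 + 185*o + 150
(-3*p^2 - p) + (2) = -3*p^2 - p + 2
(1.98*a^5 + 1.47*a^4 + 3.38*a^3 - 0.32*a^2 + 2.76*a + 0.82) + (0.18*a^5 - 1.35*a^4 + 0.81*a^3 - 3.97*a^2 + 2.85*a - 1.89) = 2.16*a^5 + 0.12*a^4 + 4.19*a^3 - 4.29*a^2 + 5.61*a - 1.07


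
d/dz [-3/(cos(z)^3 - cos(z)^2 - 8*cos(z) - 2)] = 3*(-3*cos(z)^2 + 2*cos(z) + 8)*sin(z)/(-cos(z)^3 + cos(z)^2 + 8*cos(z) + 2)^2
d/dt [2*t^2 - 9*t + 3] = 4*t - 9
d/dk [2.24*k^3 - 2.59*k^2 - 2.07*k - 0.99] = 6.72*k^2 - 5.18*k - 2.07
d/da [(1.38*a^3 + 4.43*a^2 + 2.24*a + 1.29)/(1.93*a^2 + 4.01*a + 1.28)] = (2.6634*a^4 + 11.0676*a^3 + 18.7403*a^2 + 6.3614*a - 2.3057)/(3.7249*a^4 + 15.4786*a^3 + 21.0209*a^2 + 10.2656*a + 1.6384)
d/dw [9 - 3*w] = -3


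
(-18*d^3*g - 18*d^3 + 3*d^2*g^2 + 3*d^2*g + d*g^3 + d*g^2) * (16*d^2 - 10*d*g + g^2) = -288*d^5*g - 288*d^5 + 228*d^4*g^2 + 228*d^4*g - 32*d^3*g^3 - 32*d^3*g^2 - 7*d^2*g^4 - 7*d^2*g^3 + d*g^5 + d*g^4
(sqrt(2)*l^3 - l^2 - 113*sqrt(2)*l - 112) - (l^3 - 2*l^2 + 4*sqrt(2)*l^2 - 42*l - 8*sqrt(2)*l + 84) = -l^3 + sqrt(2)*l^3 - 4*sqrt(2)*l^2 + l^2 - 105*sqrt(2)*l + 42*l - 196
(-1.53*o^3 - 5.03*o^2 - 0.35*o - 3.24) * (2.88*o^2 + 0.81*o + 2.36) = -4.4064*o^5 - 15.7257*o^4 - 8.6931*o^3 - 21.4855*o^2 - 3.4504*o - 7.6464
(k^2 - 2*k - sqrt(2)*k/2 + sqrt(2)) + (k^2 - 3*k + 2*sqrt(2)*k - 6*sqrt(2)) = 2*k^2 - 5*k + 3*sqrt(2)*k/2 - 5*sqrt(2)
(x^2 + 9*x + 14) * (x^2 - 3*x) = x^4 + 6*x^3 - 13*x^2 - 42*x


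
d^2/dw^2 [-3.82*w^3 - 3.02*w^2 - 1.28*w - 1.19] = -22.92*w - 6.04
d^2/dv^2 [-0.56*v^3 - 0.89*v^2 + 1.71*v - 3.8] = -3.36*v - 1.78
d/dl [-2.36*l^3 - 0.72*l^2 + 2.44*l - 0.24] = -7.08*l^2 - 1.44*l + 2.44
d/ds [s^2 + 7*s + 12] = 2*s + 7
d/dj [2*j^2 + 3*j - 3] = 4*j + 3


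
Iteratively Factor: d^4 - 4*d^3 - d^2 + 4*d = (d - 4)*(d^3 - d) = (d - 4)*(d - 1)*(d^2 + d) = (d - 4)*(d - 1)*(d + 1)*(d)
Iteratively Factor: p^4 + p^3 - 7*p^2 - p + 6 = (p + 1)*(p^3 - 7*p + 6) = (p - 1)*(p + 1)*(p^2 + p - 6) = (p - 2)*(p - 1)*(p + 1)*(p + 3)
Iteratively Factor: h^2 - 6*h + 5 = (h - 5)*(h - 1)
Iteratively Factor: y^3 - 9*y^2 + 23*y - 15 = (y - 3)*(y^2 - 6*y + 5) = (y - 3)*(y - 1)*(y - 5)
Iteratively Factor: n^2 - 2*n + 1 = (n - 1)*(n - 1)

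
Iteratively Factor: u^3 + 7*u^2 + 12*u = (u + 3)*(u^2 + 4*u) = (u + 3)*(u + 4)*(u)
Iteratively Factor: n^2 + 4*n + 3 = (n + 1)*(n + 3)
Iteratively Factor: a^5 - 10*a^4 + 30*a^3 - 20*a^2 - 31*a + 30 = (a + 1)*(a^4 - 11*a^3 + 41*a^2 - 61*a + 30) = (a - 3)*(a + 1)*(a^3 - 8*a^2 + 17*a - 10) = (a - 3)*(a - 1)*(a + 1)*(a^2 - 7*a + 10) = (a - 5)*(a - 3)*(a - 1)*(a + 1)*(a - 2)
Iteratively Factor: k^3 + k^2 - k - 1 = (k + 1)*(k^2 - 1) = (k + 1)^2*(k - 1)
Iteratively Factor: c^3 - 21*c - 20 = (c + 1)*(c^2 - c - 20) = (c - 5)*(c + 1)*(c + 4)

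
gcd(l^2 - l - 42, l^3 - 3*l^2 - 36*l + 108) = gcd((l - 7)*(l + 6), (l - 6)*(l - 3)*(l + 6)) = l + 6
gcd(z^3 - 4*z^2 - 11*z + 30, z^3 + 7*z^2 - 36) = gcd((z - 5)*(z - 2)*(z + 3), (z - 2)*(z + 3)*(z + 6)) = z^2 + z - 6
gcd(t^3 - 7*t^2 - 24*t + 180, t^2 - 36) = t - 6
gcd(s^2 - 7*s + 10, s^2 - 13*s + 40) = s - 5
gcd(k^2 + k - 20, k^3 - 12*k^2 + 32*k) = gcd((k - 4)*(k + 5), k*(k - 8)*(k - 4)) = k - 4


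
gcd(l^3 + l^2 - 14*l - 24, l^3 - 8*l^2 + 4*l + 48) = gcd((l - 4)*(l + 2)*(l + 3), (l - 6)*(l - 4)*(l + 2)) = l^2 - 2*l - 8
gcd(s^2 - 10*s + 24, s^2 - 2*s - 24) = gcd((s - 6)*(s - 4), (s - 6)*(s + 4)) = s - 6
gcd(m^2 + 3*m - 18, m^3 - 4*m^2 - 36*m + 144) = m + 6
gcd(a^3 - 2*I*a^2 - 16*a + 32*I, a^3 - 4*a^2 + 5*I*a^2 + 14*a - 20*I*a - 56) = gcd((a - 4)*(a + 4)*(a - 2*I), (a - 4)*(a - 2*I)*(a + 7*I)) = a^2 + a*(-4 - 2*I) + 8*I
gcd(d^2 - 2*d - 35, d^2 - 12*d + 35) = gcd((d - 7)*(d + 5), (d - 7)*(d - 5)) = d - 7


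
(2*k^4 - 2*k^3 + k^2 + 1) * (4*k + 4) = 8*k^5 - 4*k^3 + 4*k^2 + 4*k + 4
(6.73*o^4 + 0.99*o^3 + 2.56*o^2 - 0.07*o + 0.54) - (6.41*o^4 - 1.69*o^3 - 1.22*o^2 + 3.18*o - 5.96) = 0.32*o^4 + 2.68*o^3 + 3.78*o^2 - 3.25*o + 6.5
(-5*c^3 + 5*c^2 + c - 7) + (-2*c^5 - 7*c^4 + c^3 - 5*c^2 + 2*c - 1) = -2*c^5 - 7*c^4 - 4*c^3 + 3*c - 8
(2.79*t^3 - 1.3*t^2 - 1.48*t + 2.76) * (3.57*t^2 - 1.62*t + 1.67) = 9.9603*t^5 - 9.1608*t^4 + 1.4817*t^3 + 10.0798*t^2 - 6.9428*t + 4.6092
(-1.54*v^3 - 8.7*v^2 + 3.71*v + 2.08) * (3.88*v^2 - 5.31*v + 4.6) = -5.9752*v^5 - 25.5786*v^4 + 53.5078*v^3 - 51.6497*v^2 + 6.0212*v + 9.568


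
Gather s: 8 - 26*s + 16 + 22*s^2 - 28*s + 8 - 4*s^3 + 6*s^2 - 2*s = -4*s^3 + 28*s^2 - 56*s + 32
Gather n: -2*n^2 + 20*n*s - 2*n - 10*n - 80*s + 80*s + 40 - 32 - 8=-2*n^2 + n*(20*s - 12)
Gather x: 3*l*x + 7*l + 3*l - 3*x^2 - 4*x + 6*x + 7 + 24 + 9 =10*l - 3*x^2 + x*(3*l + 2) + 40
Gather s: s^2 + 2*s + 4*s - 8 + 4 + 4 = s^2 + 6*s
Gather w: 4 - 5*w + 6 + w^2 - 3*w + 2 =w^2 - 8*w + 12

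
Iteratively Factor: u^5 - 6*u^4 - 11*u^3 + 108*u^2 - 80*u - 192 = (u - 4)*(u^4 - 2*u^3 - 19*u^2 + 32*u + 48) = (u - 4)*(u - 3)*(u^3 + u^2 - 16*u - 16) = (u - 4)*(u - 3)*(u + 1)*(u^2 - 16) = (u - 4)^2*(u - 3)*(u + 1)*(u + 4)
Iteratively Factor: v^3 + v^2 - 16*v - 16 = (v + 4)*(v^2 - 3*v - 4) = (v - 4)*(v + 4)*(v + 1)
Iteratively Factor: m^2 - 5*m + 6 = (m - 2)*(m - 3)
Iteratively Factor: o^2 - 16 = (o - 4)*(o + 4)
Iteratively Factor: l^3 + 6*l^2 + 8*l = (l + 4)*(l^2 + 2*l) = l*(l + 4)*(l + 2)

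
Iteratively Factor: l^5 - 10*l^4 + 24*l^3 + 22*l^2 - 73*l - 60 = (l - 5)*(l^4 - 5*l^3 - l^2 + 17*l + 12) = (l - 5)*(l + 1)*(l^3 - 6*l^2 + 5*l + 12) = (l - 5)*(l - 4)*(l + 1)*(l^2 - 2*l - 3) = (l - 5)*(l - 4)*(l - 3)*(l + 1)*(l + 1)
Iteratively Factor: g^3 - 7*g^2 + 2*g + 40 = (g - 5)*(g^2 - 2*g - 8) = (g - 5)*(g + 2)*(g - 4)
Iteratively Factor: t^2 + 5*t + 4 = (t + 4)*(t + 1)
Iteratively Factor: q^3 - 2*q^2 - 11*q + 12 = (q - 1)*(q^2 - q - 12) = (q - 4)*(q - 1)*(q + 3)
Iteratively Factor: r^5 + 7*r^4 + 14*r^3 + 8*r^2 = (r + 1)*(r^4 + 6*r^3 + 8*r^2) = (r + 1)*(r + 4)*(r^3 + 2*r^2) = r*(r + 1)*(r + 4)*(r^2 + 2*r) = r^2*(r + 1)*(r + 4)*(r + 2)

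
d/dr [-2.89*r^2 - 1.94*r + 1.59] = -5.78*r - 1.94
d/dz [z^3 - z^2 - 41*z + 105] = 3*z^2 - 2*z - 41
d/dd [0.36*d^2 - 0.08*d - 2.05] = 0.72*d - 0.08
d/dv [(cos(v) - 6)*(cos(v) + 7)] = -sin(v) - sin(2*v)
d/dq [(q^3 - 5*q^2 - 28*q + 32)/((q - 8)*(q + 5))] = (q^2 + 10*q + 19)/(q^2 + 10*q + 25)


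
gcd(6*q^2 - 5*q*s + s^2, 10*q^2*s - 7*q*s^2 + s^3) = 2*q - s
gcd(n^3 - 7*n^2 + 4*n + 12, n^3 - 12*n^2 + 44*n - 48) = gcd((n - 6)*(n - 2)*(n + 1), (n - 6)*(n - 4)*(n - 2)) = n^2 - 8*n + 12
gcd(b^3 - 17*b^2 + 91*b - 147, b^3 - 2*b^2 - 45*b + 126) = b - 3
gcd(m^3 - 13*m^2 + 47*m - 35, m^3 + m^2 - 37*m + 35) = m^2 - 6*m + 5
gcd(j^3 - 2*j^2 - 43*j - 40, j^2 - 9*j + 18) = 1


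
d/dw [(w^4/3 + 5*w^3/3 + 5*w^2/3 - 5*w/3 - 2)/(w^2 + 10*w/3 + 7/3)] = (6*w^3 + 33*w^2 + 56*w + 25)/(9*w^2 + 42*w + 49)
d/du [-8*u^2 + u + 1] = 1 - 16*u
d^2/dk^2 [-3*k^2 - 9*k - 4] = -6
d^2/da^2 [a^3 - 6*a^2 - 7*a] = 6*a - 12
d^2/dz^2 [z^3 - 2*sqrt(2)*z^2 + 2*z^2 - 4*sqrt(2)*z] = 6*z - 4*sqrt(2) + 4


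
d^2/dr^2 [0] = 0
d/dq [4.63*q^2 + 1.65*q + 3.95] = 9.26*q + 1.65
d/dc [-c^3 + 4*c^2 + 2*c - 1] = -3*c^2 + 8*c + 2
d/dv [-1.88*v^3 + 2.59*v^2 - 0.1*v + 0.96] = -5.64*v^2 + 5.18*v - 0.1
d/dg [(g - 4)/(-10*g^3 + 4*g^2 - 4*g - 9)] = (20*g^3 - 124*g^2 + 32*g - 25)/(100*g^6 - 80*g^5 + 96*g^4 + 148*g^3 - 56*g^2 + 72*g + 81)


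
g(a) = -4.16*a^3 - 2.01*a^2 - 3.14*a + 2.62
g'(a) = -12.48*a^2 - 4.02*a - 3.14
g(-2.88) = 94.37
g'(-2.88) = -95.08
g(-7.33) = 1555.99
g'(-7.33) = -644.21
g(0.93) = -5.38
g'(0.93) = -17.67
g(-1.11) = 9.32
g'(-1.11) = -14.05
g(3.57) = -223.48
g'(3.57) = -176.55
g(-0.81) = 6.06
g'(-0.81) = -8.07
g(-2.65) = 74.24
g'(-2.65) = -80.13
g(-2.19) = 43.55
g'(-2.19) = -54.19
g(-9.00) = 2900.71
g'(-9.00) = -977.84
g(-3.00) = 106.27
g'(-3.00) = -103.40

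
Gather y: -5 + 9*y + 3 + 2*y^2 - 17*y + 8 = 2*y^2 - 8*y + 6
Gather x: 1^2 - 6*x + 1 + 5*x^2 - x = 5*x^2 - 7*x + 2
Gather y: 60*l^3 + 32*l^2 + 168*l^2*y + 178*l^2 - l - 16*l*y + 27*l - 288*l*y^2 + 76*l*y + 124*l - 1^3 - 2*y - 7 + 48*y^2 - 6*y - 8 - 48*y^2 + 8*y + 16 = 60*l^3 + 210*l^2 - 288*l*y^2 + 150*l + y*(168*l^2 + 60*l)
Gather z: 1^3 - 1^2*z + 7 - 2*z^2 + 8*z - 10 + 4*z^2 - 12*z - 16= 2*z^2 - 5*z - 18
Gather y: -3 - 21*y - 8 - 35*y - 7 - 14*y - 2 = -70*y - 20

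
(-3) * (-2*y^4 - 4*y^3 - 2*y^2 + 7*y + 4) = 6*y^4 + 12*y^3 + 6*y^2 - 21*y - 12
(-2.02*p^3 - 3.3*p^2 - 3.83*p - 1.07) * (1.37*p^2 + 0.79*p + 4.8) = -2.7674*p^5 - 6.1168*p^4 - 17.5501*p^3 - 20.3316*p^2 - 19.2293*p - 5.136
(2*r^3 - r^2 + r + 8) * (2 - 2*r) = -4*r^4 + 6*r^3 - 4*r^2 - 14*r + 16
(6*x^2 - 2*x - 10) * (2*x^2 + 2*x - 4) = 12*x^4 + 8*x^3 - 48*x^2 - 12*x + 40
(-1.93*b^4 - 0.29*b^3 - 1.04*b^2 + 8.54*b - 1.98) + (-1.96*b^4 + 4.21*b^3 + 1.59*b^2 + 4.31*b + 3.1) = -3.89*b^4 + 3.92*b^3 + 0.55*b^2 + 12.85*b + 1.12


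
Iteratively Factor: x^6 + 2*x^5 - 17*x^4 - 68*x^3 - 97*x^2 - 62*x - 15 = (x + 3)*(x^5 - x^4 - 14*x^3 - 26*x^2 - 19*x - 5) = (x - 5)*(x + 3)*(x^4 + 4*x^3 + 6*x^2 + 4*x + 1) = (x - 5)*(x + 1)*(x + 3)*(x^3 + 3*x^2 + 3*x + 1) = (x - 5)*(x + 1)^2*(x + 3)*(x^2 + 2*x + 1) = (x - 5)*(x + 1)^3*(x + 3)*(x + 1)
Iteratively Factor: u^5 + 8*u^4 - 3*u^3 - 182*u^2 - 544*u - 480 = (u - 5)*(u^4 + 13*u^3 + 62*u^2 + 128*u + 96) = (u - 5)*(u + 4)*(u^3 + 9*u^2 + 26*u + 24) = (u - 5)*(u + 2)*(u + 4)*(u^2 + 7*u + 12) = (u - 5)*(u + 2)*(u + 4)^2*(u + 3)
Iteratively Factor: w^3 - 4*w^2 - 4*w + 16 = (w - 2)*(w^2 - 2*w - 8) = (w - 2)*(w + 2)*(w - 4)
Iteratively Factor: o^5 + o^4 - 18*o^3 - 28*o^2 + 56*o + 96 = (o + 3)*(o^4 - 2*o^3 - 12*o^2 + 8*o + 32) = (o - 2)*(o + 3)*(o^3 - 12*o - 16) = (o - 2)*(o + 2)*(o + 3)*(o^2 - 2*o - 8) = (o - 2)*(o + 2)^2*(o + 3)*(o - 4)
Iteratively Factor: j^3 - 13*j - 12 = (j - 4)*(j^2 + 4*j + 3) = (j - 4)*(j + 3)*(j + 1)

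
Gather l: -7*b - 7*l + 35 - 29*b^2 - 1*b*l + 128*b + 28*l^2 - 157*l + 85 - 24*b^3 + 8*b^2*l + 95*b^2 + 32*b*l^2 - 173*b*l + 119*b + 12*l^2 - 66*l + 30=-24*b^3 + 66*b^2 + 240*b + l^2*(32*b + 40) + l*(8*b^2 - 174*b - 230) + 150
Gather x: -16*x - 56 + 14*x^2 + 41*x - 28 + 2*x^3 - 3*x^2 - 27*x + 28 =2*x^3 + 11*x^2 - 2*x - 56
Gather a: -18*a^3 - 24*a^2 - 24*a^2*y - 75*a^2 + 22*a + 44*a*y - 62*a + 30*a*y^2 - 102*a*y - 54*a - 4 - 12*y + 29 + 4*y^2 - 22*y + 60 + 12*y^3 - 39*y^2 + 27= -18*a^3 + a^2*(-24*y - 99) + a*(30*y^2 - 58*y - 94) + 12*y^3 - 35*y^2 - 34*y + 112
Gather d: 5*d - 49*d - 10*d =-54*d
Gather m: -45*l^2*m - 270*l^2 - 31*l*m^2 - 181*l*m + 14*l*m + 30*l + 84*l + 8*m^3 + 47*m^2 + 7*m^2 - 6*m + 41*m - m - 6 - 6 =-270*l^2 + 114*l + 8*m^3 + m^2*(54 - 31*l) + m*(-45*l^2 - 167*l + 34) - 12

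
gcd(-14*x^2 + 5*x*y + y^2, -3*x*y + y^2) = 1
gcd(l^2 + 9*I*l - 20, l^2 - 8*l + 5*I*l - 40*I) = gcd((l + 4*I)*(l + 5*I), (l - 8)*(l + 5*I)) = l + 5*I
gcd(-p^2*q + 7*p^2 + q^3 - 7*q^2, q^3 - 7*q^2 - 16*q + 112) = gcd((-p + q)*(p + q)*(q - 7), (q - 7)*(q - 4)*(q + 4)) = q - 7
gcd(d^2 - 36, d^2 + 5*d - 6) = d + 6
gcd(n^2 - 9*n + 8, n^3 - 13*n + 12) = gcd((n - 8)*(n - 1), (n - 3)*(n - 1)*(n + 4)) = n - 1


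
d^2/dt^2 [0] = 0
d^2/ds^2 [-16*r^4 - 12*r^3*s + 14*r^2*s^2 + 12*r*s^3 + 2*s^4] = 28*r^2 + 72*r*s + 24*s^2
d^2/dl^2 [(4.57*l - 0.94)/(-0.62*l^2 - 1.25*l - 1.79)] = (-(1.24*l + 1.25)*(2.48*l + 2.5)*(4.57*l - 0.94) + (17.0004*l + 10.2594)*(0.62*l^2 + 1.25*l + 1.79))/(0.62*l^2 + 1.25*l + 1.79)^3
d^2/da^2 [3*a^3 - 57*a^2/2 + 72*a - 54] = 18*a - 57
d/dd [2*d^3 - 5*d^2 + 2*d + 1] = 6*d^2 - 10*d + 2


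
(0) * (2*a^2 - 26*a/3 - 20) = 0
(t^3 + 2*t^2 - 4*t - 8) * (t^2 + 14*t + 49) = t^5 + 16*t^4 + 73*t^3 + 34*t^2 - 308*t - 392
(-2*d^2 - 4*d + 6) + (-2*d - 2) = -2*d^2 - 6*d + 4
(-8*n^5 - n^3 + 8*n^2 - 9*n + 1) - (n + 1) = -8*n^5 - n^3 + 8*n^2 - 10*n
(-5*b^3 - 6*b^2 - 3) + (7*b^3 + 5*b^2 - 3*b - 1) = 2*b^3 - b^2 - 3*b - 4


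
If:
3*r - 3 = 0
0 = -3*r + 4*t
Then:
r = 1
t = 3/4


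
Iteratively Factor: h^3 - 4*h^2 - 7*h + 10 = (h - 5)*(h^2 + h - 2) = (h - 5)*(h - 1)*(h + 2)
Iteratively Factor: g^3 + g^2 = (g)*(g^2 + g) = g*(g + 1)*(g)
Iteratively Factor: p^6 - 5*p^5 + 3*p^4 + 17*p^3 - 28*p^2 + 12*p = (p - 2)*(p^5 - 3*p^4 - 3*p^3 + 11*p^2 - 6*p) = (p - 2)*(p - 1)*(p^4 - 2*p^3 - 5*p^2 + 6*p) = p*(p - 2)*(p - 1)*(p^3 - 2*p^2 - 5*p + 6) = p*(p - 2)*(p - 1)*(p + 2)*(p^2 - 4*p + 3) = p*(p - 2)*(p - 1)^2*(p + 2)*(p - 3)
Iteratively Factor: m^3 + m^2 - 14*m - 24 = (m + 3)*(m^2 - 2*m - 8) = (m + 2)*(m + 3)*(m - 4)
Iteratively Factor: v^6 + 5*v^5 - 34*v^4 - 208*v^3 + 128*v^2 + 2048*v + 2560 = (v + 4)*(v^5 + v^4 - 38*v^3 - 56*v^2 + 352*v + 640) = (v + 2)*(v + 4)*(v^4 - v^3 - 36*v^2 + 16*v + 320) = (v - 4)*(v + 2)*(v + 4)*(v^3 + 3*v^2 - 24*v - 80) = (v - 4)*(v + 2)*(v + 4)^2*(v^2 - v - 20) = (v - 5)*(v - 4)*(v + 2)*(v + 4)^2*(v + 4)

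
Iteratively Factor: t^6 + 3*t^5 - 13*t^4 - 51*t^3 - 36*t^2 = (t)*(t^5 + 3*t^4 - 13*t^3 - 51*t^2 - 36*t) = t*(t - 4)*(t^4 + 7*t^3 + 15*t^2 + 9*t) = t*(t - 4)*(t + 1)*(t^3 + 6*t^2 + 9*t) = t*(t - 4)*(t + 1)*(t + 3)*(t^2 + 3*t) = t^2*(t - 4)*(t + 1)*(t + 3)*(t + 3)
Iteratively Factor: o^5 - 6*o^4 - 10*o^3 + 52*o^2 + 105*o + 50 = (o - 5)*(o^4 - o^3 - 15*o^2 - 23*o - 10) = (o - 5)*(o + 1)*(o^3 - 2*o^2 - 13*o - 10) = (o - 5)*(o + 1)^2*(o^2 - 3*o - 10) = (o - 5)*(o + 1)^2*(o + 2)*(o - 5)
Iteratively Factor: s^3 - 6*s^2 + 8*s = (s - 4)*(s^2 - 2*s) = s*(s - 4)*(s - 2)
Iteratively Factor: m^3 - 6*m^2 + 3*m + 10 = (m - 2)*(m^2 - 4*m - 5) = (m - 2)*(m + 1)*(m - 5)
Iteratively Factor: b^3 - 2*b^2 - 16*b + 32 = (b - 4)*(b^2 + 2*b - 8) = (b - 4)*(b + 4)*(b - 2)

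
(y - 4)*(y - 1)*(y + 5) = y^3 - 21*y + 20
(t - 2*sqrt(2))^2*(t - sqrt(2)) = t^3 - 5*sqrt(2)*t^2 + 16*t - 8*sqrt(2)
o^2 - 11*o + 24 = (o - 8)*(o - 3)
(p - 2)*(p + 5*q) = p^2 + 5*p*q - 2*p - 10*q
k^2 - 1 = (k - 1)*(k + 1)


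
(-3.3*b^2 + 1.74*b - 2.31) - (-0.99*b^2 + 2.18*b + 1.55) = -2.31*b^2 - 0.44*b - 3.86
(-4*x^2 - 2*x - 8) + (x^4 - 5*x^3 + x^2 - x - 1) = x^4 - 5*x^3 - 3*x^2 - 3*x - 9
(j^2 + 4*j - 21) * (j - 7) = j^3 - 3*j^2 - 49*j + 147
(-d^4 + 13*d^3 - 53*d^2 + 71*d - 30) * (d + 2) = -d^5 + 11*d^4 - 27*d^3 - 35*d^2 + 112*d - 60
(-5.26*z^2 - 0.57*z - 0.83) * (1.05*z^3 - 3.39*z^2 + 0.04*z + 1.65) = -5.523*z^5 + 17.2329*z^4 + 0.8504*z^3 - 5.8881*z^2 - 0.9737*z - 1.3695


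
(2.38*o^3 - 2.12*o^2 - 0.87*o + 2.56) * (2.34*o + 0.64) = 5.5692*o^4 - 3.4376*o^3 - 3.3926*o^2 + 5.4336*o + 1.6384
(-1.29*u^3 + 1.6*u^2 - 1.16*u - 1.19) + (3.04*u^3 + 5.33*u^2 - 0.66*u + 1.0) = 1.75*u^3 + 6.93*u^2 - 1.82*u - 0.19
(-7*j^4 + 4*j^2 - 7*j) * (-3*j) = 21*j^5 - 12*j^3 + 21*j^2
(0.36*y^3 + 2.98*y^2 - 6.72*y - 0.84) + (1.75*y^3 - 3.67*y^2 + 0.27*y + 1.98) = 2.11*y^3 - 0.69*y^2 - 6.45*y + 1.14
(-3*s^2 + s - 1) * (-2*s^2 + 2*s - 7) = 6*s^4 - 8*s^3 + 25*s^2 - 9*s + 7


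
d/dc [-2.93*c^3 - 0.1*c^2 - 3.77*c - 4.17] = -8.79*c^2 - 0.2*c - 3.77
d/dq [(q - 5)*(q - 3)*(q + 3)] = 3*q^2 - 10*q - 9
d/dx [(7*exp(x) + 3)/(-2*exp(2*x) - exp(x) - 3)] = ((4*exp(x) + 1)*(7*exp(x) + 3) - 14*exp(2*x) - 7*exp(x) - 21)*exp(x)/(2*exp(2*x) + exp(x) + 3)^2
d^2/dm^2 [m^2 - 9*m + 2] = 2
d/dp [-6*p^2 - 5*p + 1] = -12*p - 5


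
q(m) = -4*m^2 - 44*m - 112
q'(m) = -8*m - 44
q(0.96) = -157.93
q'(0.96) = -51.68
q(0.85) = -152.29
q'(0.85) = -50.80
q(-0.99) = -72.36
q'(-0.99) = -36.08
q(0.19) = -120.50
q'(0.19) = -45.52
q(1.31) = -176.50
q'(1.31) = -54.48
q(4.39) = -382.25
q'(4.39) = -79.12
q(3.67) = -327.36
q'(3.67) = -73.36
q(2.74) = -262.59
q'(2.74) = -65.92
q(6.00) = -520.00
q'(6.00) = -92.00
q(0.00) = -112.00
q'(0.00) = -44.00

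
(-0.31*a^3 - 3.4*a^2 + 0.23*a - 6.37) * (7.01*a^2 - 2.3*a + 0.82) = -2.1731*a^5 - 23.121*a^4 + 9.1781*a^3 - 47.9707*a^2 + 14.8396*a - 5.2234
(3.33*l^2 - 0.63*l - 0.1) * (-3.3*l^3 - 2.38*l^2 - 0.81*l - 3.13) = -10.989*l^5 - 5.8464*l^4 - 0.8679*l^3 - 9.6746*l^2 + 2.0529*l + 0.313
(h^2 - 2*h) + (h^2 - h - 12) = 2*h^2 - 3*h - 12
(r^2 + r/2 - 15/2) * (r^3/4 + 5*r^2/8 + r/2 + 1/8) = r^5/4 + 3*r^4/4 - 17*r^3/16 - 69*r^2/16 - 59*r/16 - 15/16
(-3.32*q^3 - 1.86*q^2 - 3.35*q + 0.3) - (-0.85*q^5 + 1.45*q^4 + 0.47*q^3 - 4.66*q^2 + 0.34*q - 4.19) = 0.85*q^5 - 1.45*q^4 - 3.79*q^3 + 2.8*q^2 - 3.69*q + 4.49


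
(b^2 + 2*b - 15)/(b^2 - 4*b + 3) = (b + 5)/(b - 1)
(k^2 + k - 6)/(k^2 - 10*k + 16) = (k + 3)/(k - 8)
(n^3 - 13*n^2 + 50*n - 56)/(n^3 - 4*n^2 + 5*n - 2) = (n^2 - 11*n + 28)/(n^2 - 2*n + 1)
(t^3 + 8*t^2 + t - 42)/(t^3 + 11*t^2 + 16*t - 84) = (t + 3)/(t + 6)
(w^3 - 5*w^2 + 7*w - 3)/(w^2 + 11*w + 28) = (w^3 - 5*w^2 + 7*w - 3)/(w^2 + 11*w + 28)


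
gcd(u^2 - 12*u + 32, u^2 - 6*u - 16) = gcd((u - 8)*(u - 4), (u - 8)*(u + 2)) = u - 8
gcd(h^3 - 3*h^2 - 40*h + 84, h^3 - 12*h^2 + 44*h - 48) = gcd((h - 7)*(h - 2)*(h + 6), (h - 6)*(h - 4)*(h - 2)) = h - 2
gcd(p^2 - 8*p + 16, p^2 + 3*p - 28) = p - 4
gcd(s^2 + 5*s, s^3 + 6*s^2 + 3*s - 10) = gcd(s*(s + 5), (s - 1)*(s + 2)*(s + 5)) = s + 5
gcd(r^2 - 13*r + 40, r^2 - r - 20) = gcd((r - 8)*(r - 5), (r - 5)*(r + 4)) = r - 5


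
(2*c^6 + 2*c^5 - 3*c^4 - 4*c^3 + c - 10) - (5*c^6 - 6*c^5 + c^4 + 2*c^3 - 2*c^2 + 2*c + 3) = -3*c^6 + 8*c^5 - 4*c^4 - 6*c^3 + 2*c^2 - c - 13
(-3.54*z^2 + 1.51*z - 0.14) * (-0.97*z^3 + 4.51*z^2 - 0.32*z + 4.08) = 3.4338*z^5 - 17.4301*z^4 + 8.0787*z^3 - 15.5578*z^2 + 6.2056*z - 0.5712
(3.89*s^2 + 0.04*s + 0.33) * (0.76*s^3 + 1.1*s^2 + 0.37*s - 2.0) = 2.9564*s^5 + 4.3094*s^4 + 1.7341*s^3 - 7.4022*s^2 + 0.0421*s - 0.66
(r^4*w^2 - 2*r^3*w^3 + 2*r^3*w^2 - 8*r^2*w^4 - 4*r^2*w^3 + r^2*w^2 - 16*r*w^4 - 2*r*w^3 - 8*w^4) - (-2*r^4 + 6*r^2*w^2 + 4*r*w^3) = r^4*w^2 + 2*r^4 - 2*r^3*w^3 + 2*r^3*w^2 - 8*r^2*w^4 - 4*r^2*w^3 - 5*r^2*w^2 - 16*r*w^4 - 6*r*w^3 - 8*w^4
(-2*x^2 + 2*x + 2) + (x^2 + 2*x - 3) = -x^2 + 4*x - 1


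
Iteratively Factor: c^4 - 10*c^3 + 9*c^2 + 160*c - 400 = (c - 4)*(c^3 - 6*c^2 - 15*c + 100) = (c - 4)*(c + 4)*(c^2 - 10*c + 25) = (c - 5)*(c - 4)*(c + 4)*(c - 5)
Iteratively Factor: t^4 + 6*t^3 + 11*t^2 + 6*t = (t + 2)*(t^3 + 4*t^2 + 3*t) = (t + 1)*(t + 2)*(t^2 + 3*t) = t*(t + 1)*(t + 2)*(t + 3)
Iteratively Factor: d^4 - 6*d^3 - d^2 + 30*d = (d + 2)*(d^3 - 8*d^2 + 15*d) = (d - 3)*(d + 2)*(d^2 - 5*d) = d*(d - 3)*(d + 2)*(d - 5)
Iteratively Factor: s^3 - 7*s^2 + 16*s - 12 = (s - 2)*(s^2 - 5*s + 6) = (s - 3)*(s - 2)*(s - 2)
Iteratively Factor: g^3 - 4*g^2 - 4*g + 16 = (g + 2)*(g^2 - 6*g + 8) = (g - 4)*(g + 2)*(g - 2)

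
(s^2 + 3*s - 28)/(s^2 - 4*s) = (s + 7)/s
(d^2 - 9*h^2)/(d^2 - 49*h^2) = (d^2 - 9*h^2)/(d^2 - 49*h^2)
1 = 1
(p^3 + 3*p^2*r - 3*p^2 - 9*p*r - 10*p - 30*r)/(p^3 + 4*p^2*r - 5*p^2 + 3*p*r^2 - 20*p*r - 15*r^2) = (p + 2)/(p + r)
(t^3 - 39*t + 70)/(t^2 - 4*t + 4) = (t^2 + 2*t - 35)/(t - 2)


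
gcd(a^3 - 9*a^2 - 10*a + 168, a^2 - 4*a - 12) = a - 6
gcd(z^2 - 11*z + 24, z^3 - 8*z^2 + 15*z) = z - 3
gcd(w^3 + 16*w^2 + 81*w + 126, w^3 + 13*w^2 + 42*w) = w^2 + 13*w + 42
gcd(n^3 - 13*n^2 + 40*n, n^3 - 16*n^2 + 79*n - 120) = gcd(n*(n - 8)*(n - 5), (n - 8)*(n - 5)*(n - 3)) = n^2 - 13*n + 40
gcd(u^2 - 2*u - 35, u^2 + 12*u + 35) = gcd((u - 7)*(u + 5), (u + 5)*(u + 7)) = u + 5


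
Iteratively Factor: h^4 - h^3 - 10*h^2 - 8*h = (h + 2)*(h^3 - 3*h^2 - 4*h) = h*(h + 2)*(h^2 - 3*h - 4) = h*(h - 4)*(h + 2)*(h + 1)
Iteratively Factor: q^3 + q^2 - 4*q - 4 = (q - 2)*(q^2 + 3*q + 2) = (q - 2)*(q + 2)*(q + 1)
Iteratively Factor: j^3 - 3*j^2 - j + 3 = (j - 3)*(j^2 - 1) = (j - 3)*(j + 1)*(j - 1)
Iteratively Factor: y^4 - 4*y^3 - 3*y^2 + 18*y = (y - 3)*(y^3 - y^2 - 6*y) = (y - 3)^2*(y^2 + 2*y) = y*(y - 3)^2*(y + 2)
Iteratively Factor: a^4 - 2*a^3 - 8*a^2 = (a - 4)*(a^3 + 2*a^2) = a*(a - 4)*(a^2 + 2*a) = a*(a - 4)*(a + 2)*(a)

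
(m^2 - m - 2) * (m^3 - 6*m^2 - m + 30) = m^5 - 7*m^4 + 3*m^3 + 43*m^2 - 28*m - 60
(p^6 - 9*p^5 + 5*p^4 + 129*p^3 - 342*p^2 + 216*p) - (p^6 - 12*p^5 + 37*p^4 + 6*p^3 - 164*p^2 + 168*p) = 3*p^5 - 32*p^4 + 123*p^3 - 178*p^2 + 48*p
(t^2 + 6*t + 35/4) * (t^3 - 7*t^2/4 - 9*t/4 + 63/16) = t^5 + 17*t^4/4 - 4*t^3 - 199*t^2/8 + 63*t/16 + 2205/64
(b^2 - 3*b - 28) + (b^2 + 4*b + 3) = 2*b^2 + b - 25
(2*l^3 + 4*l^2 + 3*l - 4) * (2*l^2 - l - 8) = 4*l^5 + 6*l^4 - 14*l^3 - 43*l^2 - 20*l + 32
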